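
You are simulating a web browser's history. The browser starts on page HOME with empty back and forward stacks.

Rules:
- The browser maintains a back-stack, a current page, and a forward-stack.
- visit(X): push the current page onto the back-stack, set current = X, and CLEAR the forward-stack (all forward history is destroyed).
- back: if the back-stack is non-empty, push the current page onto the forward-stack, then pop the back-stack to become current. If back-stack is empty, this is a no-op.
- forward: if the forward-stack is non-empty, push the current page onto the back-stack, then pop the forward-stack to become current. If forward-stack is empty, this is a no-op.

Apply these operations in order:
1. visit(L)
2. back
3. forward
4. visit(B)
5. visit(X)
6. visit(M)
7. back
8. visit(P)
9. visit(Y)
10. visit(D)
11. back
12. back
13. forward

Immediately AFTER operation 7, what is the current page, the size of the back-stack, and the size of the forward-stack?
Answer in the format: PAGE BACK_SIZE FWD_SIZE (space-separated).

After 1 (visit(L)): cur=L back=1 fwd=0
After 2 (back): cur=HOME back=0 fwd=1
After 3 (forward): cur=L back=1 fwd=0
After 4 (visit(B)): cur=B back=2 fwd=0
After 5 (visit(X)): cur=X back=3 fwd=0
After 6 (visit(M)): cur=M back=4 fwd=0
After 7 (back): cur=X back=3 fwd=1

X 3 1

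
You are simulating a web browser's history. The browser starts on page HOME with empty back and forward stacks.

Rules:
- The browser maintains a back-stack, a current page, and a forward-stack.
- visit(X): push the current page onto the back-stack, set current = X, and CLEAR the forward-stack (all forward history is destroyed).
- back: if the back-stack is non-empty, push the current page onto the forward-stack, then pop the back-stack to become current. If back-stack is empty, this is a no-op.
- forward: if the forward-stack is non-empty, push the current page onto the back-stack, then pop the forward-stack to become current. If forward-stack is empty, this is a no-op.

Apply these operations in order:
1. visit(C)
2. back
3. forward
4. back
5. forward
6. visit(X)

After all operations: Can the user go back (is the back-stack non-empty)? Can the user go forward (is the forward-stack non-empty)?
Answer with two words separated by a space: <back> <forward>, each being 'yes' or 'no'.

After 1 (visit(C)): cur=C back=1 fwd=0
After 2 (back): cur=HOME back=0 fwd=1
After 3 (forward): cur=C back=1 fwd=0
After 4 (back): cur=HOME back=0 fwd=1
After 5 (forward): cur=C back=1 fwd=0
After 6 (visit(X)): cur=X back=2 fwd=0

Answer: yes no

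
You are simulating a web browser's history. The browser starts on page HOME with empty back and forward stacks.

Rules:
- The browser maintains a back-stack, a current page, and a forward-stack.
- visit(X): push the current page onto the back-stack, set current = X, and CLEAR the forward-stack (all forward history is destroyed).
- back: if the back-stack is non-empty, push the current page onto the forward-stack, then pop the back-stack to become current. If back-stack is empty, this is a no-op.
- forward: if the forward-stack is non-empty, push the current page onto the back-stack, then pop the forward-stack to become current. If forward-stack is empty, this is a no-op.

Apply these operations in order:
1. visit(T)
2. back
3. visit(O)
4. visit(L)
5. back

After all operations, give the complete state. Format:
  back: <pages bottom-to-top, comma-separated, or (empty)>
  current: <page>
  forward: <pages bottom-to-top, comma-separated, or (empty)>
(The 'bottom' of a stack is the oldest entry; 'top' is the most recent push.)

Answer: back: HOME
current: O
forward: L

Derivation:
After 1 (visit(T)): cur=T back=1 fwd=0
After 2 (back): cur=HOME back=0 fwd=1
After 3 (visit(O)): cur=O back=1 fwd=0
After 4 (visit(L)): cur=L back=2 fwd=0
After 5 (back): cur=O back=1 fwd=1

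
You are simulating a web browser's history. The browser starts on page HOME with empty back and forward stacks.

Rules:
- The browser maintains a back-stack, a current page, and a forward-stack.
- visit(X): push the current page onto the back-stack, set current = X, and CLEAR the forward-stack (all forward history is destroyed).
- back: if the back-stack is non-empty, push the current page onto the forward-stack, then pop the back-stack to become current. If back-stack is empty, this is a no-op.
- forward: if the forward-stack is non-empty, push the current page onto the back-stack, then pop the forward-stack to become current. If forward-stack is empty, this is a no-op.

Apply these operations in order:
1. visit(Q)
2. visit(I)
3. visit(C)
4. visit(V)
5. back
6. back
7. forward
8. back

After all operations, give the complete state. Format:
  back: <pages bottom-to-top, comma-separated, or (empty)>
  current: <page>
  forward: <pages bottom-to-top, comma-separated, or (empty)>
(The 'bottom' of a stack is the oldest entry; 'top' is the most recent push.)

After 1 (visit(Q)): cur=Q back=1 fwd=0
After 2 (visit(I)): cur=I back=2 fwd=0
After 3 (visit(C)): cur=C back=3 fwd=0
After 4 (visit(V)): cur=V back=4 fwd=0
After 5 (back): cur=C back=3 fwd=1
After 6 (back): cur=I back=2 fwd=2
After 7 (forward): cur=C back=3 fwd=1
After 8 (back): cur=I back=2 fwd=2

Answer: back: HOME,Q
current: I
forward: V,C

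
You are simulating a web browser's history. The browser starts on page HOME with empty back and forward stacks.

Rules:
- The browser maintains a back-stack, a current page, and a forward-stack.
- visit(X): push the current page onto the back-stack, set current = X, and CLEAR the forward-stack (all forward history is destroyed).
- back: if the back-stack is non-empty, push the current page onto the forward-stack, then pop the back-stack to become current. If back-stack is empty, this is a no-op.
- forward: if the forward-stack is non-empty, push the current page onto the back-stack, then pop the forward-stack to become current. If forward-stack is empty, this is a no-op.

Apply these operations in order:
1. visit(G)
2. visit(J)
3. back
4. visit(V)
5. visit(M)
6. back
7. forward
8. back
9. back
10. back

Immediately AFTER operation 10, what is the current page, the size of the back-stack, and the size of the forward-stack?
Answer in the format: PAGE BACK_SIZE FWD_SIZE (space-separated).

After 1 (visit(G)): cur=G back=1 fwd=0
After 2 (visit(J)): cur=J back=2 fwd=0
After 3 (back): cur=G back=1 fwd=1
After 4 (visit(V)): cur=V back=2 fwd=0
After 5 (visit(M)): cur=M back=3 fwd=0
After 6 (back): cur=V back=2 fwd=1
After 7 (forward): cur=M back=3 fwd=0
After 8 (back): cur=V back=2 fwd=1
After 9 (back): cur=G back=1 fwd=2
After 10 (back): cur=HOME back=0 fwd=3

HOME 0 3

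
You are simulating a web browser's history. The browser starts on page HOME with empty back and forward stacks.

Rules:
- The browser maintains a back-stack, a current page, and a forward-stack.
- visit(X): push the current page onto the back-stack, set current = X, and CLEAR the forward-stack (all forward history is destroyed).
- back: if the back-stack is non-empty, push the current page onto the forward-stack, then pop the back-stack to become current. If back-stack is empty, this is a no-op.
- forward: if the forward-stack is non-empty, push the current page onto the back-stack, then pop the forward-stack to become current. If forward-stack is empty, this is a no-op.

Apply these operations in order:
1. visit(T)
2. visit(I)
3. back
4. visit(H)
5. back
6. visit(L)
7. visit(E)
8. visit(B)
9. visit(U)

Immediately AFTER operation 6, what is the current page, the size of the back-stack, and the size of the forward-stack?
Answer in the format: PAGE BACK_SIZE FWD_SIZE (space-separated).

After 1 (visit(T)): cur=T back=1 fwd=0
After 2 (visit(I)): cur=I back=2 fwd=0
After 3 (back): cur=T back=1 fwd=1
After 4 (visit(H)): cur=H back=2 fwd=0
After 5 (back): cur=T back=1 fwd=1
After 6 (visit(L)): cur=L back=2 fwd=0

L 2 0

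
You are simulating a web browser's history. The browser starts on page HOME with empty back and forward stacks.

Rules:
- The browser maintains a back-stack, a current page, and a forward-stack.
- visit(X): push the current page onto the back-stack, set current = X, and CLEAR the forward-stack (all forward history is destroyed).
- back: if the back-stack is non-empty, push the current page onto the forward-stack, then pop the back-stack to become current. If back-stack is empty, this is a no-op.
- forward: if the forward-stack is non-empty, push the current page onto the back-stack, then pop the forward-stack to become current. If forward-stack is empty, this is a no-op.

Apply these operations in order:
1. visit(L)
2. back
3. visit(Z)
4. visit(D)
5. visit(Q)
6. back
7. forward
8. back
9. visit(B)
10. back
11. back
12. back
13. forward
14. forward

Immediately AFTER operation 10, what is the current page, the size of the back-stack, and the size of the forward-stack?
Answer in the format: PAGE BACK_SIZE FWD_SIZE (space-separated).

After 1 (visit(L)): cur=L back=1 fwd=0
After 2 (back): cur=HOME back=0 fwd=1
After 3 (visit(Z)): cur=Z back=1 fwd=0
After 4 (visit(D)): cur=D back=2 fwd=0
After 5 (visit(Q)): cur=Q back=3 fwd=0
After 6 (back): cur=D back=2 fwd=1
After 7 (forward): cur=Q back=3 fwd=0
After 8 (back): cur=D back=2 fwd=1
After 9 (visit(B)): cur=B back=3 fwd=0
After 10 (back): cur=D back=2 fwd=1

D 2 1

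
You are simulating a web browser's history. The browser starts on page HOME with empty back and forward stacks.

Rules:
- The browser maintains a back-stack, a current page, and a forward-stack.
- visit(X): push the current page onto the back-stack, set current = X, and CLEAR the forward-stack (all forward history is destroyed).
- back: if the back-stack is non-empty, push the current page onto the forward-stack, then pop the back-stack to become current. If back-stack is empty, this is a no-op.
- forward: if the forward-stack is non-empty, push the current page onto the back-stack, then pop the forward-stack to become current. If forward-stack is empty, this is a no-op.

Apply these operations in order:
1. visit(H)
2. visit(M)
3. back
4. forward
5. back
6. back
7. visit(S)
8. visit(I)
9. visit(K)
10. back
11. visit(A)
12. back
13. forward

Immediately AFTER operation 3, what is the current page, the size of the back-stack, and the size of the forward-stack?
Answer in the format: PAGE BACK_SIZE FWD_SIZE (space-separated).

After 1 (visit(H)): cur=H back=1 fwd=0
After 2 (visit(M)): cur=M back=2 fwd=0
After 3 (back): cur=H back=1 fwd=1

H 1 1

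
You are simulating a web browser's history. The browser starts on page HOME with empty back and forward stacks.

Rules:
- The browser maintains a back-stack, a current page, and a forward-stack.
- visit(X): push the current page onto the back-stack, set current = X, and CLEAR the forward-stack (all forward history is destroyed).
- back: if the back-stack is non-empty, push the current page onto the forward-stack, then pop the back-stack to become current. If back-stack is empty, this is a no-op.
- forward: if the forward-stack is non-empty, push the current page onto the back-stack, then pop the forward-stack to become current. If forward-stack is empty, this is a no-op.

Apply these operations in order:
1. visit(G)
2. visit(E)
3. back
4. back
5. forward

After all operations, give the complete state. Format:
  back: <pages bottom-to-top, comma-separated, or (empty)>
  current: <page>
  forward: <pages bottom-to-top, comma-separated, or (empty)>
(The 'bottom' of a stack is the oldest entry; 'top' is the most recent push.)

Answer: back: HOME
current: G
forward: E

Derivation:
After 1 (visit(G)): cur=G back=1 fwd=0
After 2 (visit(E)): cur=E back=2 fwd=0
After 3 (back): cur=G back=1 fwd=1
After 4 (back): cur=HOME back=0 fwd=2
After 5 (forward): cur=G back=1 fwd=1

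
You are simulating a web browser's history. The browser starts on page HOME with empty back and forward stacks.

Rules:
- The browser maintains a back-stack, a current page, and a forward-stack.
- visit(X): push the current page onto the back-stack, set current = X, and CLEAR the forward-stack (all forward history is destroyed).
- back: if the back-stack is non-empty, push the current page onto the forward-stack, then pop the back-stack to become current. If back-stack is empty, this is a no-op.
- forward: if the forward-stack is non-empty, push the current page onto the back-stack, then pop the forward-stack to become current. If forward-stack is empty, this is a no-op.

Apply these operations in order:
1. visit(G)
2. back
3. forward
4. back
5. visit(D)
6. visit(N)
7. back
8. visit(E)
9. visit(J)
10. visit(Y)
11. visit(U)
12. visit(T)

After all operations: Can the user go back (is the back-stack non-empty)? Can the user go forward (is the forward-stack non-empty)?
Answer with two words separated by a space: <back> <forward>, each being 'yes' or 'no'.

Answer: yes no

Derivation:
After 1 (visit(G)): cur=G back=1 fwd=0
After 2 (back): cur=HOME back=0 fwd=1
After 3 (forward): cur=G back=1 fwd=0
After 4 (back): cur=HOME back=0 fwd=1
After 5 (visit(D)): cur=D back=1 fwd=0
After 6 (visit(N)): cur=N back=2 fwd=0
After 7 (back): cur=D back=1 fwd=1
After 8 (visit(E)): cur=E back=2 fwd=0
After 9 (visit(J)): cur=J back=3 fwd=0
After 10 (visit(Y)): cur=Y back=4 fwd=0
After 11 (visit(U)): cur=U back=5 fwd=0
After 12 (visit(T)): cur=T back=6 fwd=0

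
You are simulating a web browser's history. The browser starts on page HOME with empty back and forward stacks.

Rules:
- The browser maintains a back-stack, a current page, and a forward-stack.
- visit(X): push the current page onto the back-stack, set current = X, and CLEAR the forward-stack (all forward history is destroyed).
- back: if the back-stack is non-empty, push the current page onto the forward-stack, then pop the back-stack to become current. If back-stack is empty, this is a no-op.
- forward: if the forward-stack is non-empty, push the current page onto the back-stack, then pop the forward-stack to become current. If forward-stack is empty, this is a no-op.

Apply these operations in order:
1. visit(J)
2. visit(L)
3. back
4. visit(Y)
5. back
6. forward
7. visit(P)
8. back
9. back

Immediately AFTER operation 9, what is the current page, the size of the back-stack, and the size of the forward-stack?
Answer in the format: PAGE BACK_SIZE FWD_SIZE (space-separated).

After 1 (visit(J)): cur=J back=1 fwd=0
After 2 (visit(L)): cur=L back=2 fwd=0
After 3 (back): cur=J back=1 fwd=1
After 4 (visit(Y)): cur=Y back=2 fwd=0
After 5 (back): cur=J back=1 fwd=1
After 6 (forward): cur=Y back=2 fwd=0
After 7 (visit(P)): cur=P back=3 fwd=0
After 8 (back): cur=Y back=2 fwd=1
After 9 (back): cur=J back=1 fwd=2

J 1 2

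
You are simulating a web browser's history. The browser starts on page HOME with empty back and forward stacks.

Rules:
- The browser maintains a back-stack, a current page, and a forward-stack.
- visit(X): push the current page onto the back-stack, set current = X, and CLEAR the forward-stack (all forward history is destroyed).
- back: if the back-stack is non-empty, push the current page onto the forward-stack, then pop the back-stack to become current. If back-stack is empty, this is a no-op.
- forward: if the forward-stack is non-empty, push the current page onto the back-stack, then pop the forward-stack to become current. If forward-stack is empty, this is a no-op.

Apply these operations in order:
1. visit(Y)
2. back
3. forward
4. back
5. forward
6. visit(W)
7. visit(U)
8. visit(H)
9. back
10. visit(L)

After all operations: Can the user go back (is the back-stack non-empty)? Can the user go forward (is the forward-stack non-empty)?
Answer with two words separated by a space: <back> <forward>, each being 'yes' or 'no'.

After 1 (visit(Y)): cur=Y back=1 fwd=0
After 2 (back): cur=HOME back=0 fwd=1
After 3 (forward): cur=Y back=1 fwd=0
After 4 (back): cur=HOME back=0 fwd=1
After 5 (forward): cur=Y back=1 fwd=0
After 6 (visit(W)): cur=W back=2 fwd=0
After 7 (visit(U)): cur=U back=3 fwd=0
After 8 (visit(H)): cur=H back=4 fwd=0
After 9 (back): cur=U back=3 fwd=1
After 10 (visit(L)): cur=L back=4 fwd=0

Answer: yes no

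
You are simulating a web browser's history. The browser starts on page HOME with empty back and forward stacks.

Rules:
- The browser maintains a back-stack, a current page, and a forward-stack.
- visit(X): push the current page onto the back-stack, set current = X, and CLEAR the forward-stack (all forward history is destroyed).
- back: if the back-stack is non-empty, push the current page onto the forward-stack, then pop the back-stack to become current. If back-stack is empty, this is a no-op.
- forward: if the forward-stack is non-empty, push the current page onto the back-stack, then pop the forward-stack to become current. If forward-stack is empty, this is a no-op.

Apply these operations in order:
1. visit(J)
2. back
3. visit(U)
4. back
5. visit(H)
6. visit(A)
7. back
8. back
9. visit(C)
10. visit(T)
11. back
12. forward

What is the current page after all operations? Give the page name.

Answer: T

Derivation:
After 1 (visit(J)): cur=J back=1 fwd=0
After 2 (back): cur=HOME back=0 fwd=1
After 3 (visit(U)): cur=U back=1 fwd=0
After 4 (back): cur=HOME back=0 fwd=1
After 5 (visit(H)): cur=H back=1 fwd=0
After 6 (visit(A)): cur=A back=2 fwd=0
After 7 (back): cur=H back=1 fwd=1
After 8 (back): cur=HOME back=0 fwd=2
After 9 (visit(C)): cur=C back=1 fwd=0
After 10 (visit(T)): cur=T back=2 fwd=0
After 11 (back): cur=C back=1 fwd=1
After 12 (forward): cur=T back=2 fwd=0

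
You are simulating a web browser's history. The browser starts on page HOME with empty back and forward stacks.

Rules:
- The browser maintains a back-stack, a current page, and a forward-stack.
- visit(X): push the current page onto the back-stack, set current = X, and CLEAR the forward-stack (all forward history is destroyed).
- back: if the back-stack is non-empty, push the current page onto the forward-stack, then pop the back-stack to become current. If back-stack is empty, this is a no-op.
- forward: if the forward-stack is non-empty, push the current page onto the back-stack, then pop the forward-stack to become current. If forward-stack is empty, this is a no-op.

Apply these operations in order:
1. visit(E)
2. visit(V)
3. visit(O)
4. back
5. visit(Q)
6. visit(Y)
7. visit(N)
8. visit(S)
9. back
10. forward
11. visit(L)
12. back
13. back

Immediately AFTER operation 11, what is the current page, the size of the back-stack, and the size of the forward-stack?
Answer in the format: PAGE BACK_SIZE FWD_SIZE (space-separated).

After 1 (visit(E)): cur=E back=1 fwd=0
After 2 (visit(V)): cur=V back=2 fwd=0
After 3 (visit(O)): cur=O back=3 fwd=0
After 4 (back): cur=V back=2 fwd=1
After 5 (visit(Q)): cur=Q back=3 fwd=0
After 6 (visit(Y)): cur=Y back=4 fwd=0
After 7 (visit(N)): cur=N back=5 fwd=0
After 8 (visit(S)): cur=S back=6 fwd=0
After 9 (back): cur=N back=5 fwd=1
After 10 (forward): cur=S back=6 fwd=0
After 11 (visit(L)): cur=L back=7 fwd=0

L 7 0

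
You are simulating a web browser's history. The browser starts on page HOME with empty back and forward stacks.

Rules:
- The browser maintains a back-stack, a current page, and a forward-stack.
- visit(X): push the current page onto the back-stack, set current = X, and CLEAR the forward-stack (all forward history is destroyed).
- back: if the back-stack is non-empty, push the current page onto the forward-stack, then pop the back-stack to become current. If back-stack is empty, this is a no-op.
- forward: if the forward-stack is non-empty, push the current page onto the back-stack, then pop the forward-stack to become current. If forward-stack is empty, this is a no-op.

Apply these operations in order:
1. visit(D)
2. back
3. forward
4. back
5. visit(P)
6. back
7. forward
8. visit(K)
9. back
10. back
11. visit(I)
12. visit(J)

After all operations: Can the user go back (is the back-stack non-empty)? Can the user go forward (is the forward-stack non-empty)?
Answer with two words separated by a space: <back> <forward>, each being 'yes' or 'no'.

Answer: yes no

Derivation:
After 1 (visit(D)): cur=D back=1 fwd=0
After 2 (back): cur=HOME back=0 fwd=1
After 3 (forward): cur=D back=1 fwd=0
After 4 (back): cur=HOME back=0 fwd=1
After 5 (visit(P)): cur=P back=1 fwd=0
After 6 (back): cur=HOME back=0 fwd=1
After 7 (forward): cur=P back=1 fwd=0
After 8 (visit(K)): cur=K back=2 fwd=0
After 9 (back): cur=P back=1 fwd=1
After 10 (back): cur=HOME back=0 fwd=2
After 11 (visit(I)): cur=I back=1 fwd=0
After 12 (visit(J)): cur=J back=2 fwd=0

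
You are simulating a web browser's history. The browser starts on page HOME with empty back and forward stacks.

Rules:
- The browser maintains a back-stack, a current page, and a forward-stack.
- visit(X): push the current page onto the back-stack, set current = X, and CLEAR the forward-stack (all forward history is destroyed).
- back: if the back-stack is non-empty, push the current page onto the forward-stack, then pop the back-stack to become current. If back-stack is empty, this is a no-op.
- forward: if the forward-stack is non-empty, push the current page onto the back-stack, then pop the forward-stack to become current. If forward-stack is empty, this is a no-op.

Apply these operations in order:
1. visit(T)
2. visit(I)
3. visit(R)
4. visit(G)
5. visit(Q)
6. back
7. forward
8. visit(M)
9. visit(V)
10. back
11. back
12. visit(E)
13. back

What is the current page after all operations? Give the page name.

Answer: Q

Derivation:
After 1 (visit(T)): cur=T back=1 fwd=0
After 2 (visit(I)): cur=I back=2 fwd=0
After 3 (visit(R)): cur=R back=3 fwd=0
After 4 (visit(G)): cur=G back=4 fwd=0
After 5 (visit(Q)): cur=Q back=5 fwd=0
After 6 (back): cur=G back=4 fwd=1
After 7 (forward): cur=Q back=5 fwd=0
After 8 (visit(M)): cur=M back=6 fwd=0
After 9 (visit(V)): cur=V back=7 fwd=0
After 10 (back): cur=M back=6 fwd=1
After 11 (back): cur=Q back=5 fwd=2
After 12 (visit(E)): cur=E back=6 fwd=0
After 13 (back): cur=Q back=5 fwd=1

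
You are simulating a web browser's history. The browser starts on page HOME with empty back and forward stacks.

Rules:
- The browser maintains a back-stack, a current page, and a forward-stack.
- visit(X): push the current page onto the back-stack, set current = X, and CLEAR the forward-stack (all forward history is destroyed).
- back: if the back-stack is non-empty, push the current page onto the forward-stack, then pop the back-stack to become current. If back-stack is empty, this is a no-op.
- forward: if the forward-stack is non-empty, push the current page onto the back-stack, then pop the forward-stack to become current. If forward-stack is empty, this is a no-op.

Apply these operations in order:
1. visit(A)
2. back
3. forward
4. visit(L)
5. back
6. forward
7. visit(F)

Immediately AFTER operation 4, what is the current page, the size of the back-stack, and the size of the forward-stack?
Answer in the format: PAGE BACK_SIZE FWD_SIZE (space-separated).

After 1 (visit(A)): cur=A back=1 fwd=0
After 2 (back): cur=HOME back=0 fwd=1
After 3 (forward): cur=A back=1 fwd=0
After 4 (visit(L)): cur=L back=2 fwd=0

L 2 0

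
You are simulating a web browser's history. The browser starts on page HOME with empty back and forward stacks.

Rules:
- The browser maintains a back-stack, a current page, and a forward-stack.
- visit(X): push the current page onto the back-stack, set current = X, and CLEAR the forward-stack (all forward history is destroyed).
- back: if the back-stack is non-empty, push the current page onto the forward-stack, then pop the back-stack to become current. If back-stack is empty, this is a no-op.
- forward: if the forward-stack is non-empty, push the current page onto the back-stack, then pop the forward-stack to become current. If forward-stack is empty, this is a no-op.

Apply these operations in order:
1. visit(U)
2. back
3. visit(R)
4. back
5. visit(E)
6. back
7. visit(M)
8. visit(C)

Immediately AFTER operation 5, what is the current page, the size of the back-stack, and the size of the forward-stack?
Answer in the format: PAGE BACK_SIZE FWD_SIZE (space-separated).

After 1 (visit(U)): cur=U back=1 fwd=0
After 2 (back): cur=HOME back=0 fwd=1
After 3 (visit(R)): cur=R back=1 fwd=0
After 4 (back): cur=HOME back=0 fwd=1
After 5 (visit(E)): cur=E back=1 fwd=0

E 1 0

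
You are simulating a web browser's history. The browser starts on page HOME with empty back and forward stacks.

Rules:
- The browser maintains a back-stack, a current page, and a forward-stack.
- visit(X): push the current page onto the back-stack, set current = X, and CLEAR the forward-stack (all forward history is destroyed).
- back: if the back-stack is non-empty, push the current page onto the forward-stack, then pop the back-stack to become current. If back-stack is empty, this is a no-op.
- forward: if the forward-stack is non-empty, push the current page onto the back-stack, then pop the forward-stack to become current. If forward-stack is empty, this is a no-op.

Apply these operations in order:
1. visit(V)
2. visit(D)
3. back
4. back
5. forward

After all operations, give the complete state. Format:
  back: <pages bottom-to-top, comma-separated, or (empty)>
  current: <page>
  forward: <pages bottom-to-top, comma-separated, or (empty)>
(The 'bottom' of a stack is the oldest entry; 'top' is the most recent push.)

After 1 (visit(V)): cur=V back=1 fwd=0
After 2 (visit(D)): cur=D back=2 fwd=0
After 3 (back): cur=V back=1 fwd=1
After 4 (back): cur=HOME back=0 fwd=2
After 5 (forward): cur=V back=1 fwd=1

Answer: back: HOME
current: V
forward: D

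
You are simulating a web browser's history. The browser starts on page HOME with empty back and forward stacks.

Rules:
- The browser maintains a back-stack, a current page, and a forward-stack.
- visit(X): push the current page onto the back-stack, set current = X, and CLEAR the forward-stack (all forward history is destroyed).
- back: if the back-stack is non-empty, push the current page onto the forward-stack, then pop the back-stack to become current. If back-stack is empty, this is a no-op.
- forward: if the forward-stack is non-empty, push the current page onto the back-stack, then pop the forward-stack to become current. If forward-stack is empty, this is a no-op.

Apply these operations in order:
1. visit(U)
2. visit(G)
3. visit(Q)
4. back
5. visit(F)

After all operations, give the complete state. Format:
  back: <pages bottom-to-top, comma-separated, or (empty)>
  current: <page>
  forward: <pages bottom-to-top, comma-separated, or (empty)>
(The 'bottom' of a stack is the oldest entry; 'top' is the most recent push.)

After 1 (visit(U)): cur=U back=1 fwd=0
After 2 (visit(G)): cur=G back=2 fwd=0
After 3 (visit(Q)): cur=Q back=3 fwd=0
After 4 (back): cur=G back=2 fwd=1
After 5 (visit(F)): cur=F back=3 fwd=0

Answer: back: HOME,U,G
current: F
forward: (empty)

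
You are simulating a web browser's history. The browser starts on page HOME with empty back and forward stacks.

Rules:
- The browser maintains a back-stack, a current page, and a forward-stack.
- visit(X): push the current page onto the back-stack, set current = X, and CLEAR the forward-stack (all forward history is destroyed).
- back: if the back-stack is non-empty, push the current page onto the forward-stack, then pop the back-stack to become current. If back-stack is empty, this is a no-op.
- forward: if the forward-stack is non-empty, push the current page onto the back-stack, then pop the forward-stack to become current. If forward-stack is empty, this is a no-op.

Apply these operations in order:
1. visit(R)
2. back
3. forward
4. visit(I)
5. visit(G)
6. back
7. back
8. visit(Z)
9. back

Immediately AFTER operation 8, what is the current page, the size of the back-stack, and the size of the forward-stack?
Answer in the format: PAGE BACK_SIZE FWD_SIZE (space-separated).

After 1 (visit(R)): cur=R back=1 fwd=0
After 2 (back): cur=HOME back=0 fwd=1
After 3 (forward): cur=R back=1 fwd=0
After 4 (visit(I)): cur=I back=2 fwd=0
After 5 (visit(G)): cur=G back=3 fwd=0
After 6 (back): cur=I back=2 fwd=1
After 7 (back): cur=R back=1 fwd=2
After 8 (visit(Z)): cur=Z back=2 fwd=0

Z 2 0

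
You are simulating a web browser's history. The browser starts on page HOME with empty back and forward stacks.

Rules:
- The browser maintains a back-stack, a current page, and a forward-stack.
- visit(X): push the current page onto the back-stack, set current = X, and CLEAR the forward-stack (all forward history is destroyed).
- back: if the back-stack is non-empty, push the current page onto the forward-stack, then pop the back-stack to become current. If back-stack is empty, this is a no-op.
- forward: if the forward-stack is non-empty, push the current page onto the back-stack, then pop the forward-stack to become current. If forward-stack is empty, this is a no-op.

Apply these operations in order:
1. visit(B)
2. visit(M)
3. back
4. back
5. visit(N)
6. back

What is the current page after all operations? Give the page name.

Answer: HOME

Derivation:
After 1 (visit(B)): cur=B back=1 fwd=0
After 2 (visit(M)): cur=M back=2 fwd=0
After 3 (back): cur=B back=1 fwd=1
After 4 (back): cur=HOME back=0 fwd=2
After 5 (visit(N)): cur=N back=1 fwd=0
After 6 (back): cur=HOME back=0 fwd=1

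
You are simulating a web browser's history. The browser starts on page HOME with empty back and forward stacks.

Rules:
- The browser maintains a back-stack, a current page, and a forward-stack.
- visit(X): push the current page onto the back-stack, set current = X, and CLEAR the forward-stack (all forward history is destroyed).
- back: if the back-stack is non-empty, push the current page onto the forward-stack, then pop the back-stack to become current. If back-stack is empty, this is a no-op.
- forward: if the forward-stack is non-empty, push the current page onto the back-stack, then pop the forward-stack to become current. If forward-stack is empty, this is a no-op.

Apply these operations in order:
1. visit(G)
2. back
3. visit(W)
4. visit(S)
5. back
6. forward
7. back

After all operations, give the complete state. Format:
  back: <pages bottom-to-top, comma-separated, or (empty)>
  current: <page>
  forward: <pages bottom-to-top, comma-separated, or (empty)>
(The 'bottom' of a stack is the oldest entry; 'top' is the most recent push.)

After 1 (visit(G)): cur=G back=1 fwd=0
After 2 (back): cur=HOME back=0 fwd=1
After 3 (visit(W)): cur=W back=1 fwd=0
After 4 (visit(S)): cur=S back=2 fwd=0
After 5 (back): cur=W back=1 fwd=1
After 6 (forward): cur=S back=2 fwd=0
After 7 (back): cur=W back=1 fwd=1

Answer: back: HOME
current: W
forward: S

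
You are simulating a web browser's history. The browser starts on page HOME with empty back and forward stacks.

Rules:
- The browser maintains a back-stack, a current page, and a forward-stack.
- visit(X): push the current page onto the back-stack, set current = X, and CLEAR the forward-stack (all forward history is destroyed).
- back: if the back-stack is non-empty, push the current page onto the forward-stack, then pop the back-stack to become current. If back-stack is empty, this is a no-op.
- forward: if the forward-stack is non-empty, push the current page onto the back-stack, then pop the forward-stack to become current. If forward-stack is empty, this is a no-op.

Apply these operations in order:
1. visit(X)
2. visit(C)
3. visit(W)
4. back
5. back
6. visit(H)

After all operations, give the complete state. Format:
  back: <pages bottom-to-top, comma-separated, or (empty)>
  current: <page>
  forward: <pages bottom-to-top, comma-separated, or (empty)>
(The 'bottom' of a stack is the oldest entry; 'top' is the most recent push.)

After 1 (visit(X)): cur=X back=1 fwd=0
After 2 (visit(C)): cur=C back=2 fwd=0
After 3 (visit(W)): cur=W back=3 fwd=0
After 4 (back): cur=C back=2 fwd=1
After 5 (back): cur=X back=1 fwd=2
After 6 (visit(H)): cur=H back=2 fwd=0

Answer: back: HOME,X
current: H
forward: (empty)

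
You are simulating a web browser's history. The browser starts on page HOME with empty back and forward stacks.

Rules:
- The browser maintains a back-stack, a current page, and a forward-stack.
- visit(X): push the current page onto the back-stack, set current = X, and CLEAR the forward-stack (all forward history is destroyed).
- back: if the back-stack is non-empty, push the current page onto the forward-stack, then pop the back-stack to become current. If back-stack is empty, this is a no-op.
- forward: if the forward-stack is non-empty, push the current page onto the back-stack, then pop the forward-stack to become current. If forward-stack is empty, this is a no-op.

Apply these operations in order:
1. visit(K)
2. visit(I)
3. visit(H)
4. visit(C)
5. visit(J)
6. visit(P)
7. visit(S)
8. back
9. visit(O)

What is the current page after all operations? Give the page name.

After 1 (visit(K)): cur=K back=1 fwd=0
After 2 (visit(I)): cur=I back=2 fwd=0
After 3 (visit(H)): cur=H back=3 fwd=0
After 4 (visit(C)): cur=C back=4 fwd=0
After 5 (visit(J)): cur=J back=5 fwd=0
After 6 (visit(P)): cur=P back=6 fwd=0
After 7 (visit(S)): cur=S back=7 fwd=0
After 8 (back): cur=P back=6 fwd=1
After 9 (visit(O)): cur=O back=7 fwd=0

Answer: O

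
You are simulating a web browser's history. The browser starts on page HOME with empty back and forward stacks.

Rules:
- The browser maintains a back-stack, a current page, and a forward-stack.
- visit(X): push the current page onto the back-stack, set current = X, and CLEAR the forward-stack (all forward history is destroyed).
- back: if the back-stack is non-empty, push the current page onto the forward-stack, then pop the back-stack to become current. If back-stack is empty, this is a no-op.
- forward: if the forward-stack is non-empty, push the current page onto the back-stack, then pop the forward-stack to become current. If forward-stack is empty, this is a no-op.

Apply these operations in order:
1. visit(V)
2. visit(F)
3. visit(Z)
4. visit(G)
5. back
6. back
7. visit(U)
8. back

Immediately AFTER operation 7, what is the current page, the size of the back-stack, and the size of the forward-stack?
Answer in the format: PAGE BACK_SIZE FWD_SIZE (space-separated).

After 1 (visit(V)): cur=V back=1 fwd=0
After 2 (visit(F)): cur=F back=2 fwd=0
After 3 (visit(Z)): cur=Z back=3 fwd=0
After 4 (visit(G)): cur=G back=4 fwd=0
After 5 (back): cur=Z back=3 fwd=1
After 6 (back): cur=F back=2 fwd=2
After 7 (visit(U)): cur=U back=3 fwd=0

U 3 0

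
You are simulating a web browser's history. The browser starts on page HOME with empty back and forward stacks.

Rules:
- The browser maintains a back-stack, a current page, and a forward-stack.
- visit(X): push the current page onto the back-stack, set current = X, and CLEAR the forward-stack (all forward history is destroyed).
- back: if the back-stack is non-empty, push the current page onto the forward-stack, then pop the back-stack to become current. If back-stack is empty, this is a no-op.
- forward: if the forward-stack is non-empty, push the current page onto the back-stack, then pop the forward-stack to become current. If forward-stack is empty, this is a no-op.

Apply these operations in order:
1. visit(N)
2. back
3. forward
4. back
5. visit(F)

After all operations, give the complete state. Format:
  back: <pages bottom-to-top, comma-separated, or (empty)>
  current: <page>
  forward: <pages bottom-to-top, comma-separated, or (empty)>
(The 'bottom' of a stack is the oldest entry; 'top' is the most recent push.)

After 1 (visit(N)): cur=N back=1 fwd=0
After 2 (back): cur=HOME back=0 fwd=1
After 3 (forward): cur=N back=1 fwd=0
After 4 (back): cur=HOME back=0 fwd=1
After 5 (visit(F)): cur=F back=1 fwd=0

Answer: back: HOME
current: F
forward: (empty)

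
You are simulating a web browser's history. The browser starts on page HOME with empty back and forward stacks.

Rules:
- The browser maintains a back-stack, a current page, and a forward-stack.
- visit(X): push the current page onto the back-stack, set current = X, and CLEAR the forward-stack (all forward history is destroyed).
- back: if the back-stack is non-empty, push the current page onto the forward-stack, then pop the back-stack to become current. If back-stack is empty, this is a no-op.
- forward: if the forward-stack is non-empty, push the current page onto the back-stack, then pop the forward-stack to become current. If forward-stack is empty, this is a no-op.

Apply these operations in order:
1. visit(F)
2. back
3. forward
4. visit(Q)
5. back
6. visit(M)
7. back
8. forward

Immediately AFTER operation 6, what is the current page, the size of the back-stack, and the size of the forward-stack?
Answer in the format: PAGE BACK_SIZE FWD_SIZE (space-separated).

After 1 (visit(F)): cur=F back=1 fwd=0
After 2 (back): cur=HOME back=0 fwd=1
After 3 (forward): cur=F back=1 fwd=0
After 4 (visit(Q)): cur=Q back=2 fwd=0
After 5 (back): cur=F back=1 fwd=1
After 6 (visit(M)): cur=M back=2 fwd=0

M 2 0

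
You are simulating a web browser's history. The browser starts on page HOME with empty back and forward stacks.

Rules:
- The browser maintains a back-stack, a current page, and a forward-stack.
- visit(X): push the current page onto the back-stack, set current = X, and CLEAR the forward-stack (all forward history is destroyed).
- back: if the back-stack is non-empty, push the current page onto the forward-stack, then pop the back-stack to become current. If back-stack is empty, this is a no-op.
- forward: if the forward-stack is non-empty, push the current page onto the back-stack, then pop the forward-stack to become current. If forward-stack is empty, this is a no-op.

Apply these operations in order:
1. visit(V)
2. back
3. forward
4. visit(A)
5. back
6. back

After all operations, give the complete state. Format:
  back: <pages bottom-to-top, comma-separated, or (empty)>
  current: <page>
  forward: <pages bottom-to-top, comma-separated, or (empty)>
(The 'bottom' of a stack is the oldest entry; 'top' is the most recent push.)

After 1 (visit(V)): cur=V back=1 fwd=0
After 2 (back): cur=HOME back=0 fwd=1
After 3 (forward): cur=V back=1 fwd=0
After 4 (visit(A)): cur=A back=2 fwd=0
After 5 (back): cur=V back=1 fwd=1
After 6 (back): cur=HOME back=0 fwd=2

Answer: back: (empty)
current: HOME
forward: A,V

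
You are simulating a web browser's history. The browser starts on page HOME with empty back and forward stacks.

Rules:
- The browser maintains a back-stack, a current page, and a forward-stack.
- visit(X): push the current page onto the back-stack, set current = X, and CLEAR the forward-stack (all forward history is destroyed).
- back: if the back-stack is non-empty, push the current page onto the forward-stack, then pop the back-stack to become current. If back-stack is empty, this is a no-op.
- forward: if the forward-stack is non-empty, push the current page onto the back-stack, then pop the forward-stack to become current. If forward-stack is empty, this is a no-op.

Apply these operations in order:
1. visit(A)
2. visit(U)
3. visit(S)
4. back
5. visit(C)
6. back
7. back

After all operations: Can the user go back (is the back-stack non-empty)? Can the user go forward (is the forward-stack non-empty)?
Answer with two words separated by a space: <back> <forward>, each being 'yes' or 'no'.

After 1 (visit(A)): cur=A back=1 fwd=0
After 2 (visit(U)): cur=U back=2 fwd=0
After 3 (visit(S)): cur=S back=3 fwd=0
After 4 (back): cur=U back=2 fwd=1
After 5 (visit(C)): cur=C back=3 fwd=0
After 6 (back): cur=U back=2 fwd=1
After 7 (back): cur=A back=1 fwd=2

Answer: yes yes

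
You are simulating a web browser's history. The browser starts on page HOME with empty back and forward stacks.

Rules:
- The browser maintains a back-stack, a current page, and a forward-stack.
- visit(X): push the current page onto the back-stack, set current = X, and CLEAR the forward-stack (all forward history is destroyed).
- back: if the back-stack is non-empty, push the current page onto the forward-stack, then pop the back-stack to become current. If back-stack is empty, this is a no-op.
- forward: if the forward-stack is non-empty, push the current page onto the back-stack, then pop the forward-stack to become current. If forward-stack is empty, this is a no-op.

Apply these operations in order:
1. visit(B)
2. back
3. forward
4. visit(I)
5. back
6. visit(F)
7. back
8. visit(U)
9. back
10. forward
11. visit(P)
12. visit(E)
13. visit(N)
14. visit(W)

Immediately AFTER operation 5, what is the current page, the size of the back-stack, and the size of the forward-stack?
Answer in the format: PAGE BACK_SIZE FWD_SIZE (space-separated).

After 1 (visit(B)): cur=B back=1 fwd=0
After 2 (back): cur=HOME back=0 fwd=1
After 3 (forward): cur=B back=1 fwd=0
After 4 (visit(I)): cur=I back=2 fwd=0
After 5 (back): cur=B back=1 fwd=1

B 1 1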